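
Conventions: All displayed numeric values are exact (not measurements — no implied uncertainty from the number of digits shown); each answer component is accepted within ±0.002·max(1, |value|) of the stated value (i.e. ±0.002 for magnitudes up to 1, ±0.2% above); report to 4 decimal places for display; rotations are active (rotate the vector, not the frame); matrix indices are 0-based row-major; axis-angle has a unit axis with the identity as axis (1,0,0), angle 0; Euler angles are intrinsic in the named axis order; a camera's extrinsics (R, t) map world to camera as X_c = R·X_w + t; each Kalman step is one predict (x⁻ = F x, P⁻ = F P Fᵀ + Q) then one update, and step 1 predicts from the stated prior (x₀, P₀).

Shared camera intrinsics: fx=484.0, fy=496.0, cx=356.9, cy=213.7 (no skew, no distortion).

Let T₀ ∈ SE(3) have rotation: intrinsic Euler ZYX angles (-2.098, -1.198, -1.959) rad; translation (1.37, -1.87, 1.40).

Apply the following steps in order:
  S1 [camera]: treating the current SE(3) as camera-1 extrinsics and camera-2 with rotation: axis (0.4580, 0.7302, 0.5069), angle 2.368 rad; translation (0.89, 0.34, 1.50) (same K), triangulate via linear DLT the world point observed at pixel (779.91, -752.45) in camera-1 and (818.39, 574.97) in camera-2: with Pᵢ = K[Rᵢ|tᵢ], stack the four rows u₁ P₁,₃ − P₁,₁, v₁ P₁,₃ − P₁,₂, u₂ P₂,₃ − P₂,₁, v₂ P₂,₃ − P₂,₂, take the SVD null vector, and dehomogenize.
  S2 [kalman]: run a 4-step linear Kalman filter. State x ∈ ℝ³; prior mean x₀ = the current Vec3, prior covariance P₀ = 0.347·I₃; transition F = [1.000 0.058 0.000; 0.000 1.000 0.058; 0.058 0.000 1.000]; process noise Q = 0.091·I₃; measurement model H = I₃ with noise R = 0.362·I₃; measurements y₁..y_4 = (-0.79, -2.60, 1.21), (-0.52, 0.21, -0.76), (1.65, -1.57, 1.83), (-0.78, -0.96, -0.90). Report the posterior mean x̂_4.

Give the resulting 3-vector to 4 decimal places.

result = (-0.1033, -0.9334, 0.1809)

after S1 (triangulate): (0.5635, 0.6017, 0.9367)
after S2 (kf_track): (-0.1033, -0.9334, 0.1809)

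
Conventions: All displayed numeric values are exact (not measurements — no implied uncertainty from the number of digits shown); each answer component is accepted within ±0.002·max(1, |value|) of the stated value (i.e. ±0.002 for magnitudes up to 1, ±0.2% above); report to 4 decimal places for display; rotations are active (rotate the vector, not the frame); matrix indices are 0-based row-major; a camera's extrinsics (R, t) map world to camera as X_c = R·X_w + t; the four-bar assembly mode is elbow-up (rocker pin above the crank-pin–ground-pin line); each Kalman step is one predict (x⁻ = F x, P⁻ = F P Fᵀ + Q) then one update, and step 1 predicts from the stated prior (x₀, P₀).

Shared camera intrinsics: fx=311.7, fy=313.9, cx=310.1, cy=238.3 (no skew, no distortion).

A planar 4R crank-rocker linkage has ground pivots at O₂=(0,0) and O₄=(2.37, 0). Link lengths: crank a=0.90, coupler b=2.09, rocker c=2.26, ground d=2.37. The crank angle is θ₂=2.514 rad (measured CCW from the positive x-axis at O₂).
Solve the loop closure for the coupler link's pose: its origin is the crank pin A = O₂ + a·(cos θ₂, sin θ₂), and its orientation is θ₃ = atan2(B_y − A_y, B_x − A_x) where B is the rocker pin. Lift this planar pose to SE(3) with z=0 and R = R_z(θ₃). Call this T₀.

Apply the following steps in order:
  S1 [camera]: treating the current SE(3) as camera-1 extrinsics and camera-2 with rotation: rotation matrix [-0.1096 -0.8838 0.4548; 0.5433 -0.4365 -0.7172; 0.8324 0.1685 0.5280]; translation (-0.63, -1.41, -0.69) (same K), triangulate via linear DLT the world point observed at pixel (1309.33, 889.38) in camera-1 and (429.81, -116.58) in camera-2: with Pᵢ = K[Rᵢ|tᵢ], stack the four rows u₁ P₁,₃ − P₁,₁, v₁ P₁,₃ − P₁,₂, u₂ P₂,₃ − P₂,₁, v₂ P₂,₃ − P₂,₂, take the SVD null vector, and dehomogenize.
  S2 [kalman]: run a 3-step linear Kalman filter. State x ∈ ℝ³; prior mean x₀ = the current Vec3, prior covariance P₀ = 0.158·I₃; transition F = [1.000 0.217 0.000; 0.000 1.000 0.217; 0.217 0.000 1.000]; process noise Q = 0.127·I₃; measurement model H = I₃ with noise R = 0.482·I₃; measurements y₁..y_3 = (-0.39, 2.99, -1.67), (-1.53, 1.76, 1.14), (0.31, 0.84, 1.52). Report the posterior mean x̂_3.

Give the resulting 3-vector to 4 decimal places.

result = (0.2459, 0.9960, 0.8241)

source (fourbar_fk): coupler pose = R=[0.8066 -0.5912 0.0000; 0.5912 0.8066 0.0000; 0.0000 0.0000 1.0000], t=(-0.7285, 0.5285, 0.0000)
after S1 (triangulate): (1.3459, -0.9193, 0.2809)
after S2 (kf_track): (0.2459, 0.9960, 0.8241)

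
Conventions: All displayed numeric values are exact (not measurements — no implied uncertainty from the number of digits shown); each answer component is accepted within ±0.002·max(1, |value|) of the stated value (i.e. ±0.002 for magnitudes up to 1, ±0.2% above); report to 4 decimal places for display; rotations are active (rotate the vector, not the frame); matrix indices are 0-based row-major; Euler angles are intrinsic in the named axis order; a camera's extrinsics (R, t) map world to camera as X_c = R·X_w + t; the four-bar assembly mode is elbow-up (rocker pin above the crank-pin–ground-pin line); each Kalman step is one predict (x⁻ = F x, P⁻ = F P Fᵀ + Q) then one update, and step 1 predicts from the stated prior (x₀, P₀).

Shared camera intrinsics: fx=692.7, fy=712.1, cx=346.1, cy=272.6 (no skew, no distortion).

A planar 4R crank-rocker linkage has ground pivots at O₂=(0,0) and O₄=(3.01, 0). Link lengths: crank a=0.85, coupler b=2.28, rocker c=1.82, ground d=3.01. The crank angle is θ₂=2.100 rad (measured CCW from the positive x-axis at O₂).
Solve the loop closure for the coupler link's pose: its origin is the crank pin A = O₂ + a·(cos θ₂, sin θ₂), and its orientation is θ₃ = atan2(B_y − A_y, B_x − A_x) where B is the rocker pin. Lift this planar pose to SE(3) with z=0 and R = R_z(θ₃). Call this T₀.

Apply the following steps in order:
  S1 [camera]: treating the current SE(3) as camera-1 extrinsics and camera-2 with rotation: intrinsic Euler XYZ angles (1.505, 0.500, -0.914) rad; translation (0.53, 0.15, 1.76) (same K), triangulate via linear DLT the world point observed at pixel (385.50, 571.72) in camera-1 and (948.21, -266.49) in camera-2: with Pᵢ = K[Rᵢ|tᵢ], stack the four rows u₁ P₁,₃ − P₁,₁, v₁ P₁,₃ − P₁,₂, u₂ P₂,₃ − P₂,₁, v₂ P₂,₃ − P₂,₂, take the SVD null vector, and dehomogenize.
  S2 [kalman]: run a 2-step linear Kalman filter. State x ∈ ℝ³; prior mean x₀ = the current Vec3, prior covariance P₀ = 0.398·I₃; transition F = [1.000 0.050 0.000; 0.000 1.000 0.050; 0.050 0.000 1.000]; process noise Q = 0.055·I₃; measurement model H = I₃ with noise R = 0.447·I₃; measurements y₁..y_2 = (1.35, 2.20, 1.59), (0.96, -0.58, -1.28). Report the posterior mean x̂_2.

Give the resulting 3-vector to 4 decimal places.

source (fourbar_fk): coupler pose = R=[0.9649 -0.2628 0.0000; 0.2628 0.9649 0.0000; 0.0000 0.0000 1.0000], t=(-0.4291, 0.7337, 0.0000)
after S1 (triangulate): (0.4267, -0.3354, 1.2433)
after S2 (kf_track): (0.9019, 0.3895, 0.4130)

result = (0.9019, 0.3895, 0.4130)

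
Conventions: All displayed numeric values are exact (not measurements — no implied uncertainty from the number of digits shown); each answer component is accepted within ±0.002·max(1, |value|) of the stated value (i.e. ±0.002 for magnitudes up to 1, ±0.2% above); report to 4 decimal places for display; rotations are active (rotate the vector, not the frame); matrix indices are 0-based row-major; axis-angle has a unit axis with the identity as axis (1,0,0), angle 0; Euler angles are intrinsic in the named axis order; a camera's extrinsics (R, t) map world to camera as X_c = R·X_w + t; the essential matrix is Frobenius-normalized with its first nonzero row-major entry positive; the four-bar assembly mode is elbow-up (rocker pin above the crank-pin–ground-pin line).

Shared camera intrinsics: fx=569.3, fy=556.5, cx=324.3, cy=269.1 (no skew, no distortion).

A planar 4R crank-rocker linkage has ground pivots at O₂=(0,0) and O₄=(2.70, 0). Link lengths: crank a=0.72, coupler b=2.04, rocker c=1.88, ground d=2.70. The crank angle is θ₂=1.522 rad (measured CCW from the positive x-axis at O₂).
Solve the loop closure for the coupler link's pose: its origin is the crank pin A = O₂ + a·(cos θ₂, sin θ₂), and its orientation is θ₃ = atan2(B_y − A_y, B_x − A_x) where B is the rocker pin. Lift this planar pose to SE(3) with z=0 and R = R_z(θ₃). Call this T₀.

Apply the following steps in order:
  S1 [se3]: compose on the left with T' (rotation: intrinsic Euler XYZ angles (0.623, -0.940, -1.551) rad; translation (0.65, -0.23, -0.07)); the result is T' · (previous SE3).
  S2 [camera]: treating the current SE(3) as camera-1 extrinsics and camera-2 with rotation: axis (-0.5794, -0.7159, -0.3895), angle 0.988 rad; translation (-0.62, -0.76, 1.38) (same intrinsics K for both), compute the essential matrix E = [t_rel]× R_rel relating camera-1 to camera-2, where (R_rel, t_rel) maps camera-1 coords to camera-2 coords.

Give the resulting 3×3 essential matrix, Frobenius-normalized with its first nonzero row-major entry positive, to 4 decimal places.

source (fourbar_fk): coupler pose = R=[0.8844 -0.4668 0.0000; 0.4668 0.8844 0.0000; 0.0000 0.0000 1.0000], t=(0.0351, 0.7191, 0.0000)
after S1 (compose_se3): R=[0.2856 0.5160 -0.8076; -0.9387 -0.0190 -0.3441; -0.1930 0.8564 0.4790], t=(1.0745, -0.5861, 0.3898)
after S2 (essential): [0.1914 0.2872 -0.3489; 0.0959 -0.6361 -0.0483; 0.3161 -0.0961 -0.4837]

matrix = [0.1914 0.2872 -0.3489; 0.0959 -0.6361 -0.0483; 0.3161 -0.0961 -0.4837]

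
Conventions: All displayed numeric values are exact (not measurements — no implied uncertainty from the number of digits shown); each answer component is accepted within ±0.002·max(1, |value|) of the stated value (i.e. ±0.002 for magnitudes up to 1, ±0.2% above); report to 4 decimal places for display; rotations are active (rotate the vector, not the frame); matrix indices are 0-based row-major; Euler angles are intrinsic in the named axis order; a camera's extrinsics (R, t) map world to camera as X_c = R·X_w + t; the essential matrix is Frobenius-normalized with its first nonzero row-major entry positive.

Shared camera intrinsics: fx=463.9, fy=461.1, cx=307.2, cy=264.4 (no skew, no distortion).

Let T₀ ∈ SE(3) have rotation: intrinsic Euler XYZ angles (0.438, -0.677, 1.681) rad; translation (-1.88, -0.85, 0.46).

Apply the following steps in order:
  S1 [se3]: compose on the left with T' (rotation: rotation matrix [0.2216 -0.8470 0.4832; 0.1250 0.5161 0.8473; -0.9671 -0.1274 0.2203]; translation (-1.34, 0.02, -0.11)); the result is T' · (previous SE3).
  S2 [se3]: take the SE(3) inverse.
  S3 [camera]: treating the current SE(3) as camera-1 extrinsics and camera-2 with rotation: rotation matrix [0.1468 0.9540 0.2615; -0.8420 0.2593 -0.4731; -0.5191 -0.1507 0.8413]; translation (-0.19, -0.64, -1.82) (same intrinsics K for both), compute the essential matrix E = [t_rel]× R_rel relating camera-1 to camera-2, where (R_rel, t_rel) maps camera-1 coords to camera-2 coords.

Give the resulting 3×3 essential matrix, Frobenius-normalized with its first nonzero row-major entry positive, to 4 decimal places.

after S1 (compose_se3): R=[-0.6326 -0.6060 0.4823; 0.7733 -0.5293 0.3492; 0.0436 0.5938 0.8034], t=(-0.8144, -0.2640, 1.9177)
after S2 (invert_se3): R=[-0.6326 0.7733 0.0436; -0.6060 -0.5293 0.5938; 0.4823 0.3492 0.8034], t=(-0.3948, -1.7720, -1.0558)
after S3 (essential): [0.3026 0.6255 0.1235; -0.1338 0.0430 -0.1313; -0.4153 0.3025 -0.4483]

matrix = [0.3026 0.6255 0.1235; -0.1338 0.0430 -0.1313; -0.4153 0.3025 -0.4483]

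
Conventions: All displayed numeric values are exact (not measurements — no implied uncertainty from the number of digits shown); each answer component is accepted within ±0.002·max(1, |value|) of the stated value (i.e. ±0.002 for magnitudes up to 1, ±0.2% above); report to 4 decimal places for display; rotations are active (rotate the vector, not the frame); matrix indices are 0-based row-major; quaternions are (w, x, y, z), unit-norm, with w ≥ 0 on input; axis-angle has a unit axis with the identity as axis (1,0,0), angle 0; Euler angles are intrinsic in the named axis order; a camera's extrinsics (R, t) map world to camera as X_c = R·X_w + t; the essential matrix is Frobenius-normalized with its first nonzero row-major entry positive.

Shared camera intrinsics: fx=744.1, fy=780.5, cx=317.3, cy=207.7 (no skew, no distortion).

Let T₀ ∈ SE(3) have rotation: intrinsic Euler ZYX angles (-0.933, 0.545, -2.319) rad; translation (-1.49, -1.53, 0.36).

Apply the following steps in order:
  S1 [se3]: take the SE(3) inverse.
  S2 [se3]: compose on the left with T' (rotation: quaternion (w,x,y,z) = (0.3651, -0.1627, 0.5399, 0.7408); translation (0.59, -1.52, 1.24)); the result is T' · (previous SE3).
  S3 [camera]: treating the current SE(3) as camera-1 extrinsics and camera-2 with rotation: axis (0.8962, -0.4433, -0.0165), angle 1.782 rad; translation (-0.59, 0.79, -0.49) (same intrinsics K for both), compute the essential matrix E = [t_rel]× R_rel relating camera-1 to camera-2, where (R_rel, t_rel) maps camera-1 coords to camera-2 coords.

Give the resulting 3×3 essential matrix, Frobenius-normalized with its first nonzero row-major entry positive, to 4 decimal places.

after S1 (invert_se3): R=[0.5092 -0.6870 -0.5184; -0.7728 -0.0998 -0.6267; 0.3788 0.7198 -0.5818], t=(-0.1059, -1.0786, 1.8751)
after S2 (compose_se3): R=[0.2653 0.6493 0.7128; 0.6503 0.4253 -0.6295; -0.7119 0.6305 -0.3093], t=(1.7221, 0.3262, 1.2554)
after S3 (essential): [0.2505 -0.3925 -0.4801; -0.1223 0.5179 -0.3302; 0.0298 0.1372 -0.3753]

matrix = [0.2505 -0.3925 -0.4801; -0.1223 0.5179 -0.3302; 0.0298 0.1372 -0.3753]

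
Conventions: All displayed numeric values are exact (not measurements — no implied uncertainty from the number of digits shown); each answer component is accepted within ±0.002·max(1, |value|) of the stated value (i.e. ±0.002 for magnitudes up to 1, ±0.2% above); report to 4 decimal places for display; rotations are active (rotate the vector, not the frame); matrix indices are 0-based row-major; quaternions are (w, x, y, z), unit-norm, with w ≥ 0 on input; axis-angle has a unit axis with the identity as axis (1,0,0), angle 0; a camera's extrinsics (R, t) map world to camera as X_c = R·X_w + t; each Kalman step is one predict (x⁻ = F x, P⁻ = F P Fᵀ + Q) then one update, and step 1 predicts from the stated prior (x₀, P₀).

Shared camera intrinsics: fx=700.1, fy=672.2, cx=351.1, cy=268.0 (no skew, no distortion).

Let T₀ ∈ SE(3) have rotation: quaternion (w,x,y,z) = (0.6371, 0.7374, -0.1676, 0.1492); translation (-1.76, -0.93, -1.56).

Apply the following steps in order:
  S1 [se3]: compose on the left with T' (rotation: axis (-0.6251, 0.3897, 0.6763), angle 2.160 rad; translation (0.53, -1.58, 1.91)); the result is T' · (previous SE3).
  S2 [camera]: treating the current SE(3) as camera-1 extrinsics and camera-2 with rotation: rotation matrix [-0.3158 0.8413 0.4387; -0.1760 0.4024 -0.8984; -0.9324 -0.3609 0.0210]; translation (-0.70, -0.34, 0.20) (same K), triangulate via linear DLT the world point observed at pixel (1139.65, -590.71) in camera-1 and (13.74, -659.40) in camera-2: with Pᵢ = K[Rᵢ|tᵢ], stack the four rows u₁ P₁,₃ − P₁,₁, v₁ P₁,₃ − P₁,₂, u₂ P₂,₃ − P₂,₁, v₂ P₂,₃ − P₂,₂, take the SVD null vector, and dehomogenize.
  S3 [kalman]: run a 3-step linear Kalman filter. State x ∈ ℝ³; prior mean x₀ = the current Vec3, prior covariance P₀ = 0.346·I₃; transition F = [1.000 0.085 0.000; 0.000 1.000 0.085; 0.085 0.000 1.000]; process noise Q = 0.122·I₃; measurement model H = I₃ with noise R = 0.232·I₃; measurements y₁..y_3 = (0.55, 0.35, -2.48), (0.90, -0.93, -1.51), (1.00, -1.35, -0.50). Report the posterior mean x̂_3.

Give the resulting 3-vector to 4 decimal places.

after S1 (compose_se3): R=[-0.0440 -0.1954 0.9797; 0.5862 0.7891 0.1837; -0.8090 0.5824 0.0798], t=(1.8340, -3.0559, 3.4966)
after S2 (triangulate): (-1.0621, -1.5817, 1.8865)
after S3 (kf_track): (0.7034, -1.0517, -0.8586)

result = (0.7034, -1.0517, -0.8586)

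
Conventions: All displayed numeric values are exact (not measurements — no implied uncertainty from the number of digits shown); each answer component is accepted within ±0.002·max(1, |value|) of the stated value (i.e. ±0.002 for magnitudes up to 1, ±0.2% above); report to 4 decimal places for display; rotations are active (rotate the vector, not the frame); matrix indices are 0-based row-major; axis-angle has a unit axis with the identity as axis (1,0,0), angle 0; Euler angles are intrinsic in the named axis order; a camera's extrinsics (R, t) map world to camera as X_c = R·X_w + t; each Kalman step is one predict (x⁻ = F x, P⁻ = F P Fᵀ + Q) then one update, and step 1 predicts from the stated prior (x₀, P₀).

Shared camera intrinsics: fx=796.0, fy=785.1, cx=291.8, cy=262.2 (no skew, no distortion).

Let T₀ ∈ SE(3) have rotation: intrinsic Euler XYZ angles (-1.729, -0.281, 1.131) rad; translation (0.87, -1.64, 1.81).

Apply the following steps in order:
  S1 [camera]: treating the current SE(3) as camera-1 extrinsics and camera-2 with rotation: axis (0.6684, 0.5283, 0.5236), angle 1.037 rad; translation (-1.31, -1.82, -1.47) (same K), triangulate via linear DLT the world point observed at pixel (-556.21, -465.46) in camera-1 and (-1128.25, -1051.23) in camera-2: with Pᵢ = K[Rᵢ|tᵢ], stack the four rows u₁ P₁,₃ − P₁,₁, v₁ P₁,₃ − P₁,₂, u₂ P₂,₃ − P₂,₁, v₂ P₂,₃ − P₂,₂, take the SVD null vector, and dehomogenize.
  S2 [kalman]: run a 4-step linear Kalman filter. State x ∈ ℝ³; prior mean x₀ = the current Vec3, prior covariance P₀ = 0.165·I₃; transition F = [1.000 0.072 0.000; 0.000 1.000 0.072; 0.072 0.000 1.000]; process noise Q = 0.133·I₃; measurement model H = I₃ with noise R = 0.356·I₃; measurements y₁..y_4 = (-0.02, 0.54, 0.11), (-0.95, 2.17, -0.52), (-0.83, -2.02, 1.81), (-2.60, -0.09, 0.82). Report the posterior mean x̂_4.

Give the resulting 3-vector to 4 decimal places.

after S1 (triangulate): (-0.3703, 1.9555, 1.1699)
after S2 (kf_track): (-1.5025, -0.0105, 0.7603)

result = (-1.5025, -0.0105, 0.7603)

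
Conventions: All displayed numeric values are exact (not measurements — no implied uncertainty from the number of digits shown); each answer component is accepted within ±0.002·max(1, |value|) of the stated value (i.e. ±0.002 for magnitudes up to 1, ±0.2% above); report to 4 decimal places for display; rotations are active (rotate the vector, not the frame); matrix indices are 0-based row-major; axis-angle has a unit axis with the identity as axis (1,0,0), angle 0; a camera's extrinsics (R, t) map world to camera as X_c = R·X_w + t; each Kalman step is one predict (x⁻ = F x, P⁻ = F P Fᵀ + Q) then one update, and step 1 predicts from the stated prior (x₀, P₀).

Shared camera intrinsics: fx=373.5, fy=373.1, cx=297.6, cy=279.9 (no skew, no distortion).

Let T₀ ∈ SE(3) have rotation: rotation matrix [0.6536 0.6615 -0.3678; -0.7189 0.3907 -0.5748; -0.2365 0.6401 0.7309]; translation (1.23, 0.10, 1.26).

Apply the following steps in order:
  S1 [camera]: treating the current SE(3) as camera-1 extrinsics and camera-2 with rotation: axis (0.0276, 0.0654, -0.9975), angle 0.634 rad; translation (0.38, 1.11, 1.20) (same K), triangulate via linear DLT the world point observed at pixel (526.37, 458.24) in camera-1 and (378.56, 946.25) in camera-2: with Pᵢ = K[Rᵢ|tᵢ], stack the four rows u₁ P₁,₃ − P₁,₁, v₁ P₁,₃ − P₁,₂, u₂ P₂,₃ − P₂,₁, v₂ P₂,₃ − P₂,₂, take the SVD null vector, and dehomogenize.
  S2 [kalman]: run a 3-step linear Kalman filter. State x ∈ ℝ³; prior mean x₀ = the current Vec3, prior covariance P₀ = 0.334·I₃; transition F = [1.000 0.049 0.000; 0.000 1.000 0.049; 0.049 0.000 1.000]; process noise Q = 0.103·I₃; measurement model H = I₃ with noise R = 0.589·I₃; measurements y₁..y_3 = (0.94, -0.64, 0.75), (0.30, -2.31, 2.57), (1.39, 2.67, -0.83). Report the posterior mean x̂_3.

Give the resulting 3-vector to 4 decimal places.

result = (0.5457, 0.5620, 0.5069)

after S1 (triangulate): (-0.8142, 0.9452, 0.0770)
after S2 (kf_track): (0.5457, 0.5620, 0.5069)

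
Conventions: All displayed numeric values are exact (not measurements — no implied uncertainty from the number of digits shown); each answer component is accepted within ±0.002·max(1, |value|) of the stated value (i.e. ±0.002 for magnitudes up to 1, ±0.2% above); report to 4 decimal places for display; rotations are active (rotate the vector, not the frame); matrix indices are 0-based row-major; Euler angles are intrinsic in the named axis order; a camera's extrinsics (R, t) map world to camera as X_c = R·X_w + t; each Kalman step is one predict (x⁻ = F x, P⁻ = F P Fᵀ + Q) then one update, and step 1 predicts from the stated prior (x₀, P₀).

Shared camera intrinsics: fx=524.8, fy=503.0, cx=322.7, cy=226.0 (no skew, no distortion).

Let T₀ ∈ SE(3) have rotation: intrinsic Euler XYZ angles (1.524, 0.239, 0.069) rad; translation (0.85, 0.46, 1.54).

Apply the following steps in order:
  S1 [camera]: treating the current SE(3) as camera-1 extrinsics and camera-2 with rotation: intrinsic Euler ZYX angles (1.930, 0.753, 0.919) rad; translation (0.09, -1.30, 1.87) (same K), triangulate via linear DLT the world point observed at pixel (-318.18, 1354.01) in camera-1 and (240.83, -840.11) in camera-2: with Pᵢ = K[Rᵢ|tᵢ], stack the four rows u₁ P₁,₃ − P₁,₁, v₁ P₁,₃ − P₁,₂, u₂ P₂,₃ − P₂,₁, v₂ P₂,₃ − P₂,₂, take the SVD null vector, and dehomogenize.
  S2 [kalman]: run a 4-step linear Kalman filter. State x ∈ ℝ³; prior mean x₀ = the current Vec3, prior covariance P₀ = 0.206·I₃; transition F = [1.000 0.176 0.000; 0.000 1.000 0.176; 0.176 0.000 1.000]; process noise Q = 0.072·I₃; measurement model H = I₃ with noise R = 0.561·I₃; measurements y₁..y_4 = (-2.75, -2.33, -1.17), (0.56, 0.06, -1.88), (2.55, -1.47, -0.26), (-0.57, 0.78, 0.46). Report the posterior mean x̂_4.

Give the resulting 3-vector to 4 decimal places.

after S1 (triangulate): (-1.5309, -0.5044, -1.9100)
after S2 (kf_track): (-0.1897, -0.6155, -0.7461)

result = (-0.1897, -0.6155, -0.7461)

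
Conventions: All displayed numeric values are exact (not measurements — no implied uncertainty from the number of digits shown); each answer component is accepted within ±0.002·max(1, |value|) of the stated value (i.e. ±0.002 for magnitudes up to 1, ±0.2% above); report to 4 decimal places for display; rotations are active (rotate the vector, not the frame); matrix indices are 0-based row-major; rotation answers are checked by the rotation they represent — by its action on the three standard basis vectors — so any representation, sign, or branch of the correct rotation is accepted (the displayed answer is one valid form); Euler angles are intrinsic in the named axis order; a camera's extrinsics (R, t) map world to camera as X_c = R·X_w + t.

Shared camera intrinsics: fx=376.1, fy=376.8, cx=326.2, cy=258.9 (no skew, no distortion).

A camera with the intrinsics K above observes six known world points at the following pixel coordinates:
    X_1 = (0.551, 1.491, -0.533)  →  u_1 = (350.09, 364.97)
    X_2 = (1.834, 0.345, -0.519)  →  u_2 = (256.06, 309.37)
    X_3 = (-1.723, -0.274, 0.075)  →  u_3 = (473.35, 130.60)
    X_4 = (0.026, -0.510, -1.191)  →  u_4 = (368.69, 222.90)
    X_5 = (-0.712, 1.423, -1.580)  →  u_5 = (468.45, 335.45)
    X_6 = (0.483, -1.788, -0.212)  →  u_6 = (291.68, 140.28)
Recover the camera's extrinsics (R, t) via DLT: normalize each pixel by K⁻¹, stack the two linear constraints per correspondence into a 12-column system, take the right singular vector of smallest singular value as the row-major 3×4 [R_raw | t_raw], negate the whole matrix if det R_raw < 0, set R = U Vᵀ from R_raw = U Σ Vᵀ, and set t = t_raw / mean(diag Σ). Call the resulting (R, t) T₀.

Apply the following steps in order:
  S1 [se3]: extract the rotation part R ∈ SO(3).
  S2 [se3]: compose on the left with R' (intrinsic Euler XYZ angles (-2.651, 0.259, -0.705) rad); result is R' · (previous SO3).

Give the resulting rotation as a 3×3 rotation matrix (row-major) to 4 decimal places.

source (pnp_recover): camera pose = R=[-0.8325 0.2109 -0.5124; 0.3777 0.8925 -0.2463; 0.4054 -0.3986 -0.8227], t=(0.1600, -0.3901, 4.4803)
after S1 (rot_of_se3): [-0.8325 0.2109 -0.5124; 0.3777 0.8925 -0.2463; 0.4054 -0.3986 -0.8227]
after S2 (compose_so3): [-0.2724 0.6123 -0.7422; -0.4980 -0.7498 -0.4357; -0.8233 0.2509 0.5092]

rotation (matrix) = ((-0.2724, 0.6123, -0.7422), (-0.4980, -0.7498, -0.4357), (-0.8233, 0.2509, 0.5092))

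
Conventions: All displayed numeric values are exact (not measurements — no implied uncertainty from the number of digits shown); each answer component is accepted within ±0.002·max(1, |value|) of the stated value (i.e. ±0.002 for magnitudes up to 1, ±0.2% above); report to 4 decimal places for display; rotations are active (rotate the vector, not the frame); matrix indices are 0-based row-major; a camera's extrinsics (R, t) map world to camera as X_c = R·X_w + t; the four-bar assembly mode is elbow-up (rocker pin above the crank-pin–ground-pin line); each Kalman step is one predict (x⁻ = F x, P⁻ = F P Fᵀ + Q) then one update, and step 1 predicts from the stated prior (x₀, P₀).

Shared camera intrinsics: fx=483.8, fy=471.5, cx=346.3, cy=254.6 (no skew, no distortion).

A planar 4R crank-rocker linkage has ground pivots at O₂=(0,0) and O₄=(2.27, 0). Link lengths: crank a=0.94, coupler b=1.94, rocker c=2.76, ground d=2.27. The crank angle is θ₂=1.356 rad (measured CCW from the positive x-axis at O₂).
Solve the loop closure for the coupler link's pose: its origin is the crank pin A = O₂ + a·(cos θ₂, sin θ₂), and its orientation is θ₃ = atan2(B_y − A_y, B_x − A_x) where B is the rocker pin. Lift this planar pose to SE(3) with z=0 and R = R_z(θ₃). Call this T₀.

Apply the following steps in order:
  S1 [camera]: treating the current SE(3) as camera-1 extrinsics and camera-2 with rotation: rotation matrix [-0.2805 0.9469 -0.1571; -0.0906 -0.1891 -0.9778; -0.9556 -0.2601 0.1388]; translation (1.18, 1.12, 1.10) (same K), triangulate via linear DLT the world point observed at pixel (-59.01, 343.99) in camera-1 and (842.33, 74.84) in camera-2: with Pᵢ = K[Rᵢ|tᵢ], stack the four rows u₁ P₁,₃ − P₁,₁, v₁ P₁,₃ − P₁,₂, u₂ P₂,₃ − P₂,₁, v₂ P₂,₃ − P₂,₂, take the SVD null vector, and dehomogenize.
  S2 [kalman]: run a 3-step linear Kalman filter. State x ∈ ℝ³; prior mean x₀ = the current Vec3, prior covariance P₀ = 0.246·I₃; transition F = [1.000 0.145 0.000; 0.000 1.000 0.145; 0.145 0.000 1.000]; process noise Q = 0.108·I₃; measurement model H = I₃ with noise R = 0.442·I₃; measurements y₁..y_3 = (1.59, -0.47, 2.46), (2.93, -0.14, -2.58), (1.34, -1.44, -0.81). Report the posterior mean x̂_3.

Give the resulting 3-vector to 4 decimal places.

result = (1.1234, -0.2835, -0.1522)

source (fourbar_fk): coupler pose = R=[0.5338 -0.8456 0.0000; 0.8456 0.5338 0.0000; 0.0000 0.0000 1.0000], t=(0.2004, 0.9184, 0.0000)
after S1 (triangulate): (-1.4512, 1.2814, 1.9789)
after S2 (kf_track): (1.1234, -0.2835, -0.1522)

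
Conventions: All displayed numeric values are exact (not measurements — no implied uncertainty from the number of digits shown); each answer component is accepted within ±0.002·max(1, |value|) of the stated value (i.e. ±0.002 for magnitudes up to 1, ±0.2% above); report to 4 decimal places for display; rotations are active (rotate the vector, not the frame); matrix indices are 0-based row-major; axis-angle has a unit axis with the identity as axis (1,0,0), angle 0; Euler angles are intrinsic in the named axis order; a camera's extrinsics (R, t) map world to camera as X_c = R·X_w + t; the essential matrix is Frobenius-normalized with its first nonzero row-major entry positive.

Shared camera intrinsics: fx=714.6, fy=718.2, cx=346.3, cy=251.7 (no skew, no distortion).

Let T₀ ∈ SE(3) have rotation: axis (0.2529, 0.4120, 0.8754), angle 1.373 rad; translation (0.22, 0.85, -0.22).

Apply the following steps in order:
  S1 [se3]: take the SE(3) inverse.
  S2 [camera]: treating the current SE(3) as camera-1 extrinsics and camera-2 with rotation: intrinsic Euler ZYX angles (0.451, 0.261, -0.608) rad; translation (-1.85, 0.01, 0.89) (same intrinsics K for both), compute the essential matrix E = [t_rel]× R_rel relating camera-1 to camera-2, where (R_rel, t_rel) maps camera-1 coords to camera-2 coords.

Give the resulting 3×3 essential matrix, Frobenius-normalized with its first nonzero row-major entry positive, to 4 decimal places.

after S1 (invert_se3): R=[0.2479 0.9420 -0.2261; -0.7746 0.3329 0.5378; 0.5818 0.0418 0.8122], t=(-0.9050, 0.0058, 0.0151)
after S2 (essential): [0.1745 -0.0652 -0.0364; 0.5344 -0.2471 -0.3482; 0.3687 -0.0027 0.6001]

matrix = [0.1745 -0.0652 -0.0364; 0.5344 -0.2471 -0.3482; 0.3687 -0.0027 0.6001]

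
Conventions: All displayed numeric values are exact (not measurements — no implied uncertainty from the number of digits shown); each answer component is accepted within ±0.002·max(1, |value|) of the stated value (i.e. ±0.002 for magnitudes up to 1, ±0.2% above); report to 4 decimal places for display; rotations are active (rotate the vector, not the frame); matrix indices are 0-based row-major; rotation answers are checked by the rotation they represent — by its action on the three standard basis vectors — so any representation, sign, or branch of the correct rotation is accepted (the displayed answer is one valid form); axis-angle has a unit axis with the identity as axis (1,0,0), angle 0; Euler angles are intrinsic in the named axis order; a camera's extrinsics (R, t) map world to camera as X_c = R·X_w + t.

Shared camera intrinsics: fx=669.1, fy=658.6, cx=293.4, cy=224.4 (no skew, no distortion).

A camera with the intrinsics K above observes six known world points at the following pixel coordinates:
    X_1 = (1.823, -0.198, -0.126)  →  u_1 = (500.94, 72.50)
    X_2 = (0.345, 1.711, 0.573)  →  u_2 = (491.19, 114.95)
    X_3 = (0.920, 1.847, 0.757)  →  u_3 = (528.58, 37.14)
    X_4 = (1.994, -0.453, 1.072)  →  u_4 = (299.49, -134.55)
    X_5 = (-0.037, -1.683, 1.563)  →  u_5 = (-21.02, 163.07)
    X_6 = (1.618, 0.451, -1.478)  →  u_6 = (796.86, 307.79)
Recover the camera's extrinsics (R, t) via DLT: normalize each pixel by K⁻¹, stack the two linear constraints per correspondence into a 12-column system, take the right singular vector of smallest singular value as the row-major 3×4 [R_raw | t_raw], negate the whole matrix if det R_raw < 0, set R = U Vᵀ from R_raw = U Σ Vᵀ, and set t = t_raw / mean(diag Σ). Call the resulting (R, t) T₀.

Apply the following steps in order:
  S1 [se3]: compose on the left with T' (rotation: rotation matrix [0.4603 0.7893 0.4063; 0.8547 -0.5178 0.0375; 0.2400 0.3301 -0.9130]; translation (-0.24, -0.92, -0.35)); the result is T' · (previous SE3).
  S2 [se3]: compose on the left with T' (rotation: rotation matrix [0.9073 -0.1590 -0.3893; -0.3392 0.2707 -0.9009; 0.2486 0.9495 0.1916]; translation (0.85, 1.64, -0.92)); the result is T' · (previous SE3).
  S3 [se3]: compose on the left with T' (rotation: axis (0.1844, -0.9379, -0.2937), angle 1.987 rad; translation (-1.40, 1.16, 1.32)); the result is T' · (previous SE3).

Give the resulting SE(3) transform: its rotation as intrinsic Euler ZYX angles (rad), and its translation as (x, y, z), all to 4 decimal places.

source (pnp_recover): camera pose = R=[0.3017 0.7848 -0.5413; -0.5846 -0.2963 -0.7553; -0.7532 0.5443 0.3694], t=(0.3600, 0.3000, 4.1801)
after S1 (compose_se3): R=[-0.6286 0.3486 -0.6953; 0.5323 0.8446 -0.0578; 0.5671 -0.4064 -0.7164], t=(1.8610, -0.6110, -3.9808)
after S2 (compose_se3): R=[-0.8757 0.3402 -0.3427; -0.1537 0.4765 0.8657; 0.4578 0.8107 -0.3650], t=(4.1854, 4.4299, -1.8003)
after S3 (compose_se3): R=[-0.1194 -0.8661 0.4853; 0.4201 0.3989 0.8151; -0.8996 0.3012 0.3163], t=(-1.0964, 2.3080, 7.5628)

rotation (euler_zyx) = (1.8476, 1.1188, 0.7610), translation = (-1.0964, 2.3080, 7.5628)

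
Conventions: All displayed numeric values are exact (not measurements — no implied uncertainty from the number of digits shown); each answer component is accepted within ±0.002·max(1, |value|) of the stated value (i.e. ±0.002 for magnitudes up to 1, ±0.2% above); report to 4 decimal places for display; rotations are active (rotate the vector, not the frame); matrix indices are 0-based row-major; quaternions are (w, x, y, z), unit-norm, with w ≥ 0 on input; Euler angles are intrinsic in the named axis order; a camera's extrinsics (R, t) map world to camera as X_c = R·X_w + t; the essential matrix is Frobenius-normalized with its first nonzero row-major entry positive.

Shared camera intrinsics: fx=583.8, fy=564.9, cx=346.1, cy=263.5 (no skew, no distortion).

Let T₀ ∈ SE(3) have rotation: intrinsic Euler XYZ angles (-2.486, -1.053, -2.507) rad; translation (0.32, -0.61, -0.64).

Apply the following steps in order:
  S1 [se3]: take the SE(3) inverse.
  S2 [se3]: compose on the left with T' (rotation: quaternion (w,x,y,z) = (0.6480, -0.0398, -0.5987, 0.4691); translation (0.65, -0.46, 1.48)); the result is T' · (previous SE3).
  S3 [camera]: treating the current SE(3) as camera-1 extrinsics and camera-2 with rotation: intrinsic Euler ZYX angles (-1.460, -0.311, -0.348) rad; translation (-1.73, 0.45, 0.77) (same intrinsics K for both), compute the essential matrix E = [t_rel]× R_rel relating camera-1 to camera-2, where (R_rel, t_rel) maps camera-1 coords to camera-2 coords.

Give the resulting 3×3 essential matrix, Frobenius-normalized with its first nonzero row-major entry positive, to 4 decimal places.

after S1 (invert_se3): R=[-0.3986 0.0434 0.9161; 0.2934 0.9524 0.0826; -0.8689 0.3017 -0.3924], t=(0.7403, 0.5399, 0.2110)
after S2 (compose_se3): R=[0.6048 -0.7858 0.1290; 0.3453 0.4047 0.8467; -0.7176 -0.4676 0.5161], t=(0.0596, 0.2183, 1.7547)
after S3 (essential): [0.2758 0.3299 0.1325; -0.3361 -0.3643 -0.2335; -0.0034 -0.3323 0.6220]

matrix = [0.2758 0.3299 0.1325; -0.3361 -0.3643 -0.2335; -0.0034 -0.3323 0.6220]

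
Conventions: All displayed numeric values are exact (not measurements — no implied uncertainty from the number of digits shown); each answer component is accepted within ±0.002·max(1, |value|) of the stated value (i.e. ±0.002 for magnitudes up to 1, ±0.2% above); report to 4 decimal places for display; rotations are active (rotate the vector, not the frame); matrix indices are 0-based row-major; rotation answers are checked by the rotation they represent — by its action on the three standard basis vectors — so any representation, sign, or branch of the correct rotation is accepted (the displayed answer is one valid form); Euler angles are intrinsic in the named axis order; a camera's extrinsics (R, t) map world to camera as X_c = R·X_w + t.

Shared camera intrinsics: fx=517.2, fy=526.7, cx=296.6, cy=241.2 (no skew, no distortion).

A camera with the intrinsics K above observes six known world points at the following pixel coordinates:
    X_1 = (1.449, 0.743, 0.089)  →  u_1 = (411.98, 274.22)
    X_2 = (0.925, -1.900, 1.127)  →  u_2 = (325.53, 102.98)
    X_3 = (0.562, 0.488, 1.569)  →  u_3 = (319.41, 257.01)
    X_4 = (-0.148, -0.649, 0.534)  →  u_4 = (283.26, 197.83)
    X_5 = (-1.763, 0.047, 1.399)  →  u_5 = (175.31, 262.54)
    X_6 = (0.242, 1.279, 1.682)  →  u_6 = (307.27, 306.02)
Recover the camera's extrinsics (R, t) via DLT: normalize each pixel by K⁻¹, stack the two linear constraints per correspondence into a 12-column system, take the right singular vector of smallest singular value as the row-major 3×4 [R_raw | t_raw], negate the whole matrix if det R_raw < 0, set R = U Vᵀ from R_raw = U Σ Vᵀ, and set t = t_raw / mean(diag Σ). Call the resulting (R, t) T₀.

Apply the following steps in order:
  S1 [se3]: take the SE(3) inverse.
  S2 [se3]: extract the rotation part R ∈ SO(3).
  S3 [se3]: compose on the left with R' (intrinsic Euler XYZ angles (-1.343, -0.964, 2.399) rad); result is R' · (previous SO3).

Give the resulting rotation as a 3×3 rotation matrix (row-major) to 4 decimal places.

source (pnp_recover): camera pose = R=[0.9448 0.1686 -0.2809; -0.2025 0.9745 -0.0963; 0.2575 0.1479 0.9549], t=(0.2100, 0.0499, 6.9582)
after S1 (invert_se3): R=[0.9448 -0.2025 0.2575; 0.1686 0.9745 0.1479; -0.2809 -0.0963 0.9549], t=(-1.9798, -1.1131, -6.5807)
after S2 (rot_of_se3): [0.9448 -0.2025 0.2575; 0.1686 0.9745 0.1479; -0.2809 -0.0963 0.9549]
after S3 (compose_so3): [-0.2312 -0.2116 -0.9496; -0.6881 -0.6545 0.3134; -0.6878 0.7258 0.0058]

rotation (matrix) = ((-0.2312, -0.2116, -0.9496), (-0.6881, -0.6545, 0.3134), (-0.6878, 0.7258, 0.0058))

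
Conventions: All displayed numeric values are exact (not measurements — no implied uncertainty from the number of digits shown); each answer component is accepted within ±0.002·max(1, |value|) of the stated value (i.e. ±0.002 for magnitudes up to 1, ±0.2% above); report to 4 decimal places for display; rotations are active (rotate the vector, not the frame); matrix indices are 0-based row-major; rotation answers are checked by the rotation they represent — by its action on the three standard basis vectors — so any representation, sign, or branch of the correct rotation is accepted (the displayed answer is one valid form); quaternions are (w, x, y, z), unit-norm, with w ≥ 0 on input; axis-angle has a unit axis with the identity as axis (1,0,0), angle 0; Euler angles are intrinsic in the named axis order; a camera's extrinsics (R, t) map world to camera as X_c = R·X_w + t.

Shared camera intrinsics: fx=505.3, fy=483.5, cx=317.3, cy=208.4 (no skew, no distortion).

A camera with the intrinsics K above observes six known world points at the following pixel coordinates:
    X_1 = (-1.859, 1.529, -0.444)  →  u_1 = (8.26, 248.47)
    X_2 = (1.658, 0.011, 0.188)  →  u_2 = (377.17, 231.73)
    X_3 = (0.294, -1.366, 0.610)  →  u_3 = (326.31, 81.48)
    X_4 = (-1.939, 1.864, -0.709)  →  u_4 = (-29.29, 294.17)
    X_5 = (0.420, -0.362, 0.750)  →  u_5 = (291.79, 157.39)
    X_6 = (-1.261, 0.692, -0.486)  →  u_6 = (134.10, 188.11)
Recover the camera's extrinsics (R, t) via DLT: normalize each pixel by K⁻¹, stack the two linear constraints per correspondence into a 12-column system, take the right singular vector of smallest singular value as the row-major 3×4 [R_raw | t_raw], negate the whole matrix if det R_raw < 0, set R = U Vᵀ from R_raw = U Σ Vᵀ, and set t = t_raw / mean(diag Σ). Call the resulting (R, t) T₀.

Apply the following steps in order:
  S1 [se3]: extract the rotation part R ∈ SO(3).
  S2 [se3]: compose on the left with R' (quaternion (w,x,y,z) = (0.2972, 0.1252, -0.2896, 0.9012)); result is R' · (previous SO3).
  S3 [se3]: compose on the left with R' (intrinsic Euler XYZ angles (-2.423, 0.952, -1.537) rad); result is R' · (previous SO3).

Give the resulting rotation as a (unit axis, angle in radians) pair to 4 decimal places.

source (pnp_recover): camera pose = R=[0.7694 -0.4460 -0.4572; 0.4119 0.8936 -0.1785; 0.4882 -0.0510 0.8712], t=(-0.4499, -0.3600, 5.2295)
after S1 (rot_of_se3): [0.7694 -0.4460 -0.4572; 0.4119 0.8936 -0.1785; 0.4882 -0.0510 0.8712]
after S2 (compose_so3): [-0.8338 -0.1929 0.5173; -0.2048 -0.7620 -0.6143; 0.5127 -0.6182 0.5958]
after S3 (compose_so3): [0.2826 -0.9491 0.1393; -0.3013 0.0501 0.9522; -0.9107 -0.3111 -0.2719]

rotation (axis_angle) = ((-0.7154, 0.5947, 0.3668), 2.0596)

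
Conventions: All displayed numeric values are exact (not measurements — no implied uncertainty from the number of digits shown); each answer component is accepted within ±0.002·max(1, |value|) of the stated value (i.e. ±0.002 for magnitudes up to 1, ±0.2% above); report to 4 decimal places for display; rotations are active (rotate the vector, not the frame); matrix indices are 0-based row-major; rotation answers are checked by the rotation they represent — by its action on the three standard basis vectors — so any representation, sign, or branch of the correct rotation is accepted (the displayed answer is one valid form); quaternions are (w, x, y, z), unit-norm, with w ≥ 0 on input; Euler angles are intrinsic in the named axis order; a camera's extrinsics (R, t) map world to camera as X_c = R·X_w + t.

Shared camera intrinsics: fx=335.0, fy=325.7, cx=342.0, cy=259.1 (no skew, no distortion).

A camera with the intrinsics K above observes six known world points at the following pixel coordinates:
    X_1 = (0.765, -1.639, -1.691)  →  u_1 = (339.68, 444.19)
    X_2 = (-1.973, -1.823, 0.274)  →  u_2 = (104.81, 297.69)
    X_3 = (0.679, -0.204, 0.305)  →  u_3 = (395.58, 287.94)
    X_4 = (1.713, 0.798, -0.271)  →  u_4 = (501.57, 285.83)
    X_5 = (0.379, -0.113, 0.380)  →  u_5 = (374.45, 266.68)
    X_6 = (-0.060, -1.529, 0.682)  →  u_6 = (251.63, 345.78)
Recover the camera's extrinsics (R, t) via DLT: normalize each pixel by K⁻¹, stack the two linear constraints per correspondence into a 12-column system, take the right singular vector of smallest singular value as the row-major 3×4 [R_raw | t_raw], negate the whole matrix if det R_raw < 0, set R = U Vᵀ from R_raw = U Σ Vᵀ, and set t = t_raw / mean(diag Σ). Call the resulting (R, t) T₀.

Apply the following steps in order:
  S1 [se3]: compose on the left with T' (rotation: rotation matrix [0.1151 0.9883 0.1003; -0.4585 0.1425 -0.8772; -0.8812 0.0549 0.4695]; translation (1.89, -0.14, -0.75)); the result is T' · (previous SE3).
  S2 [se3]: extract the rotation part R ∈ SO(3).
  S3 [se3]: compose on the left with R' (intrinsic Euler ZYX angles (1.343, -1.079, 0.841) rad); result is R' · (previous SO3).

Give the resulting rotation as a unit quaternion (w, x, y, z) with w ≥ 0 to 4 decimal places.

rotation (quat) = (0.3134, -0.4359, -0.7384, 0.4081)

source (pnp_recover): camera pose = R=[0.8619 0.5062 -0.0293; 0.3998 -0.7140 -0.5748; -0.3119 0.4837 -0.8178], t=(0.0901, 0.0700, 4.0801)
after S1 (compose_se3): R=[0.4630 -0.5988 -0.6535; -0.0646 -0.7581 0.6489; -0.8840 -0.2582 -0.3897], t=(2.3789, -3.7504, 1.0901)
after S2 (rot_of_se3): [0.4630 -0.5988 -0.6535; -0.0646 -0.7581 0.6489; -0.8840 -0.2582 -0.3897]
after S3 (compose_so3): [-0.4236 0.3878 -0.8187; 0.8995 0.2869 -0.3295; 0.1071 -0.8760 -0.4703]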